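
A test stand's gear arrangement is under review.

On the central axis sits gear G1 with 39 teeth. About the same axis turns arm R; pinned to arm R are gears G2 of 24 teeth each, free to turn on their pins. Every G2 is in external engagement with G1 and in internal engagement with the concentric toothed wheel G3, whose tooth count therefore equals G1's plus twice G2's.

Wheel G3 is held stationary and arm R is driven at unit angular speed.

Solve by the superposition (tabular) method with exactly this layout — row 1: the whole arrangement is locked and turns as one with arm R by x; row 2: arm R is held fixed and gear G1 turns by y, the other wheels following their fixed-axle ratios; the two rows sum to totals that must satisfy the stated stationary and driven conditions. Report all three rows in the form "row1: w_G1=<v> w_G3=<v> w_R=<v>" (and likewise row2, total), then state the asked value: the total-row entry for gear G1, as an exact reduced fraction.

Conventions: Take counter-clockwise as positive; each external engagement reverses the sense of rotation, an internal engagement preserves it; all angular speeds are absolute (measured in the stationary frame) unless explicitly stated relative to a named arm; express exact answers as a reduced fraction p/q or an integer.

class = planetary set [G3 = 39+2·24 = 87; Willis about the carrier]
row 1 — lock + rotate with arm: ω_sun = ω_ring = ω_arm = x
row 2 — arm fixed, fixed-axis ratios: sun y, ring −(39/87)·y, arm 0
boundary: total ω_ring = x − (39/87)·y = 0 and total ω_arm = x = 1  ⇒  y = 29/13, x = 1
row 2 ring = −(39/87)·29/13 = -1
totals (row 1 + row 2): sun 1 + 29/13 = 42/13, ring 1 + (-1) = 0, arm 1 + 0 = 1
asked cell (total, sun) = 42/13

row1: w_G1=1 w_G3=1 w_R=1
row2: w_G1=29/13 w_G3=-1 w_R=0
total: w_G1=42/13 w_G3=0 w_R=1
asked value: 42/13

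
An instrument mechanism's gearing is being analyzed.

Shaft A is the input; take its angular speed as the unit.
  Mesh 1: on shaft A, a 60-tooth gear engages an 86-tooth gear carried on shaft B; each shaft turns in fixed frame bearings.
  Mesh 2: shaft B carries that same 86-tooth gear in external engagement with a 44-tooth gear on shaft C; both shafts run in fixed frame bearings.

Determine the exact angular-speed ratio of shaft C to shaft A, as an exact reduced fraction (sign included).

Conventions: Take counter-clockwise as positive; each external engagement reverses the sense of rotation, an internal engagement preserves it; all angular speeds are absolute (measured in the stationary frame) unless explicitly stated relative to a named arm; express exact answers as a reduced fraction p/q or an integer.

class = fixed-axis compound train [2 meshes; 2 ratios multiply, 2 sense flips]
mesh 1 [60T→86T]: running ratio 30/43, sense −
mesh 2 [86T→44T]: running ratio 15/11, sense +
ω_out/ω_in = 15/11

15/11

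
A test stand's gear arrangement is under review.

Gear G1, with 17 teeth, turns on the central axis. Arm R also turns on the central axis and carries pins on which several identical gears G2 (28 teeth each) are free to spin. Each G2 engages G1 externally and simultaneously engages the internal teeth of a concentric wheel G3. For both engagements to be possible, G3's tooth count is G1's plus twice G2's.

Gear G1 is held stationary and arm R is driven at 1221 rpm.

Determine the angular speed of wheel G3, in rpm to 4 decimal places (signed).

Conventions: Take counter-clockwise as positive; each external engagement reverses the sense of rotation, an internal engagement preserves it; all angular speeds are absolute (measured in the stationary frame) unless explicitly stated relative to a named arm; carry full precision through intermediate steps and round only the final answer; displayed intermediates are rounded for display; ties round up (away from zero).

class = planetary set [G3 = 17+2·28 = 73; Willis about the carrier]
normalise by the input: solve with ω_arm = 1, then scale by 1221 rpm
ring teeth: 17 + 2·28 = 73
17(ω_sun−ω_arm) = −73(ω_ring−ω_arm),  ω_sun = 0, ω_arm = 1
ω_ring = 1 − (17/73)(0−1) = 90/73
scale: ω_ring = 90/73 × 1221 rpm = +1505.3425 rpm

+1505.3425 rpm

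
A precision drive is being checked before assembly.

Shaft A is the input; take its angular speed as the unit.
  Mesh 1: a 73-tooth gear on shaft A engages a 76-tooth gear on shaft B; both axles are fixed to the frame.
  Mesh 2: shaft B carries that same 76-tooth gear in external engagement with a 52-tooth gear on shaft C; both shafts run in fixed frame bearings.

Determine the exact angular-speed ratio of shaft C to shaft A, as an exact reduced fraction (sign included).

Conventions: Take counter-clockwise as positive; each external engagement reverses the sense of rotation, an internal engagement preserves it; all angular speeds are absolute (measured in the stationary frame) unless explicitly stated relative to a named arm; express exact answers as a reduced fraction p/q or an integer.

class = fixed-axis compound train [2 meshes; 2 ratios multiply, 2 sense flips]
mesh 1 [73T→76T]: running ratio 73/76, sense −
mesh 2 [76T→52T]: running ratio 73/52, sense +
ω_out/ω_in = 73/52

73/52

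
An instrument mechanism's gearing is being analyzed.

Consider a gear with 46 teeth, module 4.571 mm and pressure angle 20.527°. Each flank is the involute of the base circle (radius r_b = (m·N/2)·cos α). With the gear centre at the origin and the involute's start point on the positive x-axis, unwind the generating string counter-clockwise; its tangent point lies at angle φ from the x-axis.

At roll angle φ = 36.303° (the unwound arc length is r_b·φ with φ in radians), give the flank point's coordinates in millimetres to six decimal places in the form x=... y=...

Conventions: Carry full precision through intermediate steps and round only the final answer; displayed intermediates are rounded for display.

single-mesh involute tooth geometry (46T wheel at module 4.571)
pitch radius r_p = m·N/2 = 4.571·46/2 = 105.133000
base radius r_b = r_p·cos α = 105.133000·cos 20.527° = 98.457796
roll angle φ = 36.303° = 0.63360688 rad
x = r_b·(cos φ + φ·sin φ) = 116.281379
y = r_b·(sin φ − φ·cos φ) = 8.017745

x=116.281379 y=8.017745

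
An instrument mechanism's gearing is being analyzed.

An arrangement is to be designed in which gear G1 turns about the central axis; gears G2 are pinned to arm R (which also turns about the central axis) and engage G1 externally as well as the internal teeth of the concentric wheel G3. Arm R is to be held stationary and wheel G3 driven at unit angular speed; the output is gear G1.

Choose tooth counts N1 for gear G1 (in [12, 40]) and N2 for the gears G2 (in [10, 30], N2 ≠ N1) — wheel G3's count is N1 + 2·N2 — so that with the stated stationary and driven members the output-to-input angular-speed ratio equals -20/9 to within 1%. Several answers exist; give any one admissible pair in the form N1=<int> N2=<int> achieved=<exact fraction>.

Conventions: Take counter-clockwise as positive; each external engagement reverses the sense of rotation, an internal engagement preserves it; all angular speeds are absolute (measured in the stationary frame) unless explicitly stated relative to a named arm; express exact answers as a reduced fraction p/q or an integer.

topology: planetary set — design target -20/9, arm = carrier (Willis)
Willis with ω_arm = 0: ω_sun/ω_ring = −N3/N1; set equal to -20/9  ⇒  N3/N1 = −(-20/9) = 20/9
N3 = N1 + 2·N2  ⇒  N2/N1 = (N3/N1 − 1)/2 = (20/9 − 1)/2 = 11/18
smallest multiple with N1 ≥ 12 and N2 ≥ 10: k = 1  ⇒  N1 = 1·18 = 18, N2 = 1·11 = 11 (N1 ≤ 40, N2 ≤ 30, N2 ≠ N1 ✓), N3 = 18 + 2·11 = 40
check: −N3/N1 with N1 = 18, N3 = 40 gives -20/9; |achieved − target| = 0 ≤ 1/45 ✓

N1=18 N2=11 achieved=-20/9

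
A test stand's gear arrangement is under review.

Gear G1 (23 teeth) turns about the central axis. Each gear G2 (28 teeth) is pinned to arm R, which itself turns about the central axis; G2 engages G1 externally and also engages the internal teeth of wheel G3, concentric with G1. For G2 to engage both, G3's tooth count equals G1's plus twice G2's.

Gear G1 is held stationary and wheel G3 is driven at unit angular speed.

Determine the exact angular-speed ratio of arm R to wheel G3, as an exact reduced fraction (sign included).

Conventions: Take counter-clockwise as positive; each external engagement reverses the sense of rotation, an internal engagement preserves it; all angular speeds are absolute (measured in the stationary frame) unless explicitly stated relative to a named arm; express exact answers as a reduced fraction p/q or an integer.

planetary set (23T centre, 28T on arm, 79T internal) — Willis relation
ring teeth: 23 + 2·28 = 79
23(ω_sun−ω_arm) = −79(ω_ring−ω_arm),  ω_sun = 0, ω_ring = 1
23(0−ω_arm) = −79(1−ω_arm)  ⇒  102·ω_arm = 79  ⇒  ω_arm = 79/102
ω_out/ω_in = 79/102

79/102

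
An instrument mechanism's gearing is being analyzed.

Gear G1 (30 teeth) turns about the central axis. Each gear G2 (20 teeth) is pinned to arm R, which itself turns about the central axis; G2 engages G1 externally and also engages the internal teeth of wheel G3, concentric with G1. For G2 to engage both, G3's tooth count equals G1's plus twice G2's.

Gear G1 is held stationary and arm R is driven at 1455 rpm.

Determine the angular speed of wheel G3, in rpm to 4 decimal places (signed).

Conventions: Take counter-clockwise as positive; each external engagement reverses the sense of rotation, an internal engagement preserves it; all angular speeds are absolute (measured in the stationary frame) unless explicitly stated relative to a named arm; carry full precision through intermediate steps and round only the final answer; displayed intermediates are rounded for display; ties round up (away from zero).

planetary set (30T centre, 20T on arm, 70T internal) — Willis relation
normalise by the input: solve with ω_arm = 1, then scale by 1455 rpm
ring teeth: 30 + 2·20 = 70
30(ω_sun−ω_arm) = −70(ω_ring−ω_arm),  ω_sun = 0, ω_arm = 1
ω_ring = 1 − (30/70)(0−1) = 10/7
scale: ω_ring = 10/7 × 1455 rpm = +2078.5714 rpm

+2078.5714 rpm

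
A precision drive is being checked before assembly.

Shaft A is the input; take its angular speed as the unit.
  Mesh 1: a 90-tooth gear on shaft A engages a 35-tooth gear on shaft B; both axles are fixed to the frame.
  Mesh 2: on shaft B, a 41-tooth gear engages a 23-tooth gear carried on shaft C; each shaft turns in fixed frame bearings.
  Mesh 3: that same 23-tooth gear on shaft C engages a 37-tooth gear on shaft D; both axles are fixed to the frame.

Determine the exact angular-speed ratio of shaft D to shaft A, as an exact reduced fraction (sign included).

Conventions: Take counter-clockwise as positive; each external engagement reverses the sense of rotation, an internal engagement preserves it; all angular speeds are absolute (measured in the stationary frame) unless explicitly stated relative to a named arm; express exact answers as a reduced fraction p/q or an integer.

-738/259

class = fixed-axis compound train [3 meshes; 3 ratios multiply, 3 sense flips]
mesh 1 [90T→35T]: running ratio 18/7, sense −
mesh 2 [41T→23T]: running ratio 738/161, sense +
mesh 3 [23T→37T]: running ratio 738/259, sense −
ω_out/ω_in = -738/259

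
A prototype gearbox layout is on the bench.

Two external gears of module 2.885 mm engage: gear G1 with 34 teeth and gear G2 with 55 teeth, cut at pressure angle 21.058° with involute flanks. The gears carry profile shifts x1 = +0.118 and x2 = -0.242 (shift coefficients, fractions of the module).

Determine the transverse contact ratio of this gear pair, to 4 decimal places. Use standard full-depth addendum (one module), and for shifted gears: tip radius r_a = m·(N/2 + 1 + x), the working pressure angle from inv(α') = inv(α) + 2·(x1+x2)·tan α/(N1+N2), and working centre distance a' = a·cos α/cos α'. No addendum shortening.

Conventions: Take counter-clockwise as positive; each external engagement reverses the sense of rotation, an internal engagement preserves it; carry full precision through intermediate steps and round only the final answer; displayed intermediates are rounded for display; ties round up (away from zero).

1.6853

single-mesh involute tooth geometry (34T engaging 55T at module 2.885)
base radii: r_b1 = 45.769636, r_b2 = 74.039118
tip radii: r_a1 = 52.270430, r_a2 = 81.524330
inv(α') = inv(21.058°) + 2·(+0.118-0.242)·tan α/(34+55) = 0.01642163  ⇒  α' = 20.63407°
a' = a·cos α / cos α' = 128.3825·cos 21.058°/cos 20.63407° = 128.021301
action lengths: √(r_a1²−r_b1²) = 25.245559, √(r_a2²−r_b2²) = 34.123679
base pitch p_b = π·m·cos α = 8.458209
CR = (25.245559 + 34.123679 − 128.021301·sin 20.63407°)/8.458209 = 1.685317
contact ratio ≈ 1.6853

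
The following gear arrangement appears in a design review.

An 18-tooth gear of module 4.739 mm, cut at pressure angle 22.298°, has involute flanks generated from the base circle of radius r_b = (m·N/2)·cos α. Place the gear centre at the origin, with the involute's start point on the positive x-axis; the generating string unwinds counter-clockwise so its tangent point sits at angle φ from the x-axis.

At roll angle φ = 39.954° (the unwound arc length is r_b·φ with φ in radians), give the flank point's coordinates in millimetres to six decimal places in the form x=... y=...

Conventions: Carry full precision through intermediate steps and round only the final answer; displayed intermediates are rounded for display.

topology: single-mesh involute geometry — m = 4.739, N = 18
pitch radius r_p = m·N/2 = 4.739·18/2 = 42.651000
base radius r_b = r_p·cos α = 42.651000·cos 22.298° = 39.461685
roll angle φ = 39.954° = 0.69732885 rad
x = r_b·(cos φ + φ·sin φ) = 47.920912
y = r_b·(sin φ − φ·cos φ) = 4.247174

x=47.920912 y=4.247174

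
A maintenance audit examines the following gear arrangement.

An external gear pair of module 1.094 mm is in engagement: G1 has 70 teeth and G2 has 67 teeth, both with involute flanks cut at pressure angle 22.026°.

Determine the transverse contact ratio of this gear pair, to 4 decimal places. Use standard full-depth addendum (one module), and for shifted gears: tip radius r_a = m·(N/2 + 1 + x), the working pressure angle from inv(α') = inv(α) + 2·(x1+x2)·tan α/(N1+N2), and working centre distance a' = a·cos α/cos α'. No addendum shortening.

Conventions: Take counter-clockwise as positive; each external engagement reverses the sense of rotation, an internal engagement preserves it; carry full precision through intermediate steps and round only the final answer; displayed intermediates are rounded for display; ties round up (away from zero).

recognized (one external pair, fixed centres): single-mesh tooth geometry, m = 1.094, N1 = 70, N2 = 67
base radii: r_b1 = 35.495357, r_b2 = 33.974128
tip radii: r_a1 = 39.384000, r_a2 = 37.743000
no profile shift: α' = α, a' = a
action lengths: √(r_a1²−r_b1²) = 17.063970, √(r_a2²−r_b2²) = 16.440581
base pitch p_b = π·m·cos α = 3.186056
CR = (17.063970 + 16.440581 − 74.939000·sin 22.02600°)/3.186056 = 1.695005
contact ratio ≈ 1.6950

1.6950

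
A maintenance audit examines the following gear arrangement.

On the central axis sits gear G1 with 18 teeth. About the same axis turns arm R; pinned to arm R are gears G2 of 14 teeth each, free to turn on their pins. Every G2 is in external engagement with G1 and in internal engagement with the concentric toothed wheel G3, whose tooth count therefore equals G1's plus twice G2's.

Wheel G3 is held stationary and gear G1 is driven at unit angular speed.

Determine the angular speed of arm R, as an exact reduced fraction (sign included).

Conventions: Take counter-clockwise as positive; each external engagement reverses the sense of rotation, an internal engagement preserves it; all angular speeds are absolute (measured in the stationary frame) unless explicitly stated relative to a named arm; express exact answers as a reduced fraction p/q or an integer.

planetary set (18T centre, 14T on arm, 46T internal) — Willis relation
ring teeth: 18 + 2·14 = 46
18(ω_sun−ω_arm) = −46(ω_ring−ω_arm),  ω_ring = 0, ω_sun = 1
18(1−ω_arm) = −46(0−ω_arm)  ⇒  64·ω_arm = 18  ⇒  ω_arm = 9/32
exact speed ratio = 9/32

9/32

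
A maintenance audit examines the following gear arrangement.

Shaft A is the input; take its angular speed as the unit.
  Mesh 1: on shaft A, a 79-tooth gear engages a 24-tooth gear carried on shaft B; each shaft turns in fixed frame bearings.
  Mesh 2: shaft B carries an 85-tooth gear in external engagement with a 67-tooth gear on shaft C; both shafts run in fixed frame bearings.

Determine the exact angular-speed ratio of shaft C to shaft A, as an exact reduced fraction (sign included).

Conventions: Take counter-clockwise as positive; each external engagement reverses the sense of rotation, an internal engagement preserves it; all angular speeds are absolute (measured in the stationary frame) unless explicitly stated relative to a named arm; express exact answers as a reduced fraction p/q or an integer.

6715/1608

class = fixed-axis compound train [2 meshes; 2 ratios multiply, 2 sense flips]
mesh 1 [79T→24T]: running ratio 79/24, sense −
mesh 2 [85T→67T]: running ratio 6715/1608, sense +
ω_out/ω_in = 6715/1608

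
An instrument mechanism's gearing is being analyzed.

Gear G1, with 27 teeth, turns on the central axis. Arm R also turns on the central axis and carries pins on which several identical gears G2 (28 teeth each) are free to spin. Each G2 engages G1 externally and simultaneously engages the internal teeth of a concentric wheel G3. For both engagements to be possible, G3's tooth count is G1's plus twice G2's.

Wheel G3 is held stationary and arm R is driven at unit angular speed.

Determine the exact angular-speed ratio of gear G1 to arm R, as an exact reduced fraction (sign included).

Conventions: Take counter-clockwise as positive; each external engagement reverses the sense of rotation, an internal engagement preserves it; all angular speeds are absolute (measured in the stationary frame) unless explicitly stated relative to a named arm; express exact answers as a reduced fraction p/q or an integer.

110/27

class = planetary set [G3 = 27+2·28 = 83; Willis about the carrier]
ring teeth: 27 + 2·28 = 83
27(ω_sun−ω_arm) = −83(ω_ring−ω_arm),  ω_ring = 0, ω_arm = 1
ω_sun = 1 − (83/27)(0−1) = 110/27
ω_out/ω_in = 110/27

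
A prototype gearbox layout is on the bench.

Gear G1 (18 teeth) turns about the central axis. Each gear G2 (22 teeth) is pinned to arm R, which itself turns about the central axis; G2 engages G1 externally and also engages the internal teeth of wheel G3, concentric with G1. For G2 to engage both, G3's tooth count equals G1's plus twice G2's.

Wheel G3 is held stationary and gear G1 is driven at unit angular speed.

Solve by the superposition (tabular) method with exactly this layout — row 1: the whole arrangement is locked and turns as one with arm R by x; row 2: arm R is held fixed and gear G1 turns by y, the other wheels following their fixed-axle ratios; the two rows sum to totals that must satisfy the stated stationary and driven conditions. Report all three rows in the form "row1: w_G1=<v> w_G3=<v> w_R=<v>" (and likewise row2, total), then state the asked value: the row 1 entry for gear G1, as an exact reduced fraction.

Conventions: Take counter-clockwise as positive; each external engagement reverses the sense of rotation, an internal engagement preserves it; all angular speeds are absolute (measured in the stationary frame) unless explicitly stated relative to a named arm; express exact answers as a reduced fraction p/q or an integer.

topology: planetary set — G1 18T / G2 22T / G3 62T, arm = carrier (Willis)
superposition row 1 [locked train]: every member turns x
superposition row 2 [arm held]: sun y, ring −(18/62)·y, arm 0
boundary: total ω_ring = x − (18/62)·y = 0 and total ω_sun = x + y = 1  ⇒  y = 31/40, x = 9/40
row 2 ring = −(18/62)·31/40 = -9/40
totals (row 1 + row 2): sun 9/40 + 31/40 = 1, ring 9/40 + (-9/40) = 0, arm 9/40 + 0 = 9/40
asked cell (row1, sun) = 9/40

row1: w_G1=9/40 w_G3=9/40 w_R=9/40
row2: w_G1=31/40 w_G3=-9/40 w_R=0
total: w_G1=1 w_G3=0 w_R=9/40
asked value: 9/40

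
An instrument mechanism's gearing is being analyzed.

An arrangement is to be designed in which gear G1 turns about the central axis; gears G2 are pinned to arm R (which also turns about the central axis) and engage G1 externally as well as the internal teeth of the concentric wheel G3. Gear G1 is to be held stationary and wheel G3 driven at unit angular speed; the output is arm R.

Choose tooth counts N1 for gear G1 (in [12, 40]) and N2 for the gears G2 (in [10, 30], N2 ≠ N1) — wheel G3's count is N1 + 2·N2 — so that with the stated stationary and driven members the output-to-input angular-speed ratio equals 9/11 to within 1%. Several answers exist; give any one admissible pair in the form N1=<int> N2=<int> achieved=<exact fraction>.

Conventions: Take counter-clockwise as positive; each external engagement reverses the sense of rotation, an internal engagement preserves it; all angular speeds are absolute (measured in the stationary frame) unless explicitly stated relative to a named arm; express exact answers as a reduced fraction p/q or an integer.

N1=12 N2=21 achieved=9/11

class = planetary set [ratio 9/11 wanted; Willis about the carrier]
Willis with ω_sun = 0: ω_arm/ω_ring = N3/(N1+N3); set equal to 9/11  ⇒  N3/N1 = (9/11)/(1 − 9/11) = 9/2
N3 = N1 + 2·N2  ⇒  N2/N1 = (N3/N1 − 1)/2 = (9/2 − 1)/2 = 7/4
smallest multiple with N1 ≥ 12 and N2 ≥ 10: k = 3  ⇒  N1 = 3·4 = 12, N2 = 3·7 = 21 (N1 ≤ 40, N2 ≤ 30, N2 ≠ N1 ✓), N3 = 12 + 2·21 = 54
check: N3/(N1+N3) with N1 = 12, N3 = 54 gives 9/11; |achieved − target| = 0 ≤ 9/1100 ✓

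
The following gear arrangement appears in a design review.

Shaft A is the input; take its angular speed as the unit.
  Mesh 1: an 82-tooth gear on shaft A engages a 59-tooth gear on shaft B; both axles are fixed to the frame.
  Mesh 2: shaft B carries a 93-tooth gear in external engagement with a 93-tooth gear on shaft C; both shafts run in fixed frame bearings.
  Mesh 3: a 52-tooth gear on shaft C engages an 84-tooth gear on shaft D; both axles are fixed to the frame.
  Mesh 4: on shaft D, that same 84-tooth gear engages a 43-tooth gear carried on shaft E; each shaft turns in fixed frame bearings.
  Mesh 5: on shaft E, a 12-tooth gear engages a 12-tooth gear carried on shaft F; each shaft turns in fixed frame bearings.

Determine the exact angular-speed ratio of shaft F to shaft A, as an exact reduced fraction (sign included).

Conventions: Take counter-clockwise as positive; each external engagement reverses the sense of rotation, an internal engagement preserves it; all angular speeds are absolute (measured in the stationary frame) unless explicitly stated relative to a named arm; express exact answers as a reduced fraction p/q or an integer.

class = fixed-axis compound train [5 meshes; 5 ratios multiply, 5 sense flips]
mesh 1 [82T→59T]: running ratio 82/59, sense −
mesh 2 [93T→93T]: running ratio 82/59, sense +
mesh 3 [52T→84T]: running ratio 1066/1239, sense −
mesh 4 [84T→43T]: running ratio 4264/2537, sense +
mesh 5 [12T→12T]: running ratio 4264/2537, sense −
ω_out/ω_in = -4264/2537

-4264/2537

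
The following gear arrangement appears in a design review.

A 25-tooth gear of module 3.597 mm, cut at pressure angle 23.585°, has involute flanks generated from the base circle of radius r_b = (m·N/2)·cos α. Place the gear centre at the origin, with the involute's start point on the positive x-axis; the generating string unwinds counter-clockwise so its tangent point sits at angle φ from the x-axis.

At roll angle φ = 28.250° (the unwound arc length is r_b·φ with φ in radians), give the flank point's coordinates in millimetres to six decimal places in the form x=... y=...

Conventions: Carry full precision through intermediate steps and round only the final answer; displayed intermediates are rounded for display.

x=45.915093 y=1.606715

single-mesh involute tooth geometry (25T wheel at module 3.597)
pitch radius r_p = m·N/2 = 3.597·25/2 = 44.962500
base radius r_b = r_p·cos α = 44.962500·cos 23.585° = 41.206670
roll angle φ = 28.250° = 0.49305551 rad
x = r_b·(cos φ + φ·sin φ) = 45.915093
y = r_b·(sin φ − φ·cos φ) = 1.606715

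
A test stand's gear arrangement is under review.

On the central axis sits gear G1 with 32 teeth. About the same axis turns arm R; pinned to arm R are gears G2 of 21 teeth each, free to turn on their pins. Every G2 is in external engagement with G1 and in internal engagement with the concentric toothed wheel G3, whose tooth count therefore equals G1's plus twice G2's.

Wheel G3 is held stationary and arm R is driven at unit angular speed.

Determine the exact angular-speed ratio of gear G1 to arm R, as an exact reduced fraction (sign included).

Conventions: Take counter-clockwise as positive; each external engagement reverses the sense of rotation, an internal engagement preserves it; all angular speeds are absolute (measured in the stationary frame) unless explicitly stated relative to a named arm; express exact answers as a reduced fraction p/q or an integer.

53/16

class = planetary set [G3 = 32+2·21 = 74; Willis about the carrier]
ring teeth: 32 + 2·21 = 74
32(ω_sun−ω_arm) = −74(ω_ring−ω_arm),  ω_ring = 0, ω_arm = 1
ω_sun = 1 − (74/32)(0−1) = 53/16
ω_out/ω_in = 53/16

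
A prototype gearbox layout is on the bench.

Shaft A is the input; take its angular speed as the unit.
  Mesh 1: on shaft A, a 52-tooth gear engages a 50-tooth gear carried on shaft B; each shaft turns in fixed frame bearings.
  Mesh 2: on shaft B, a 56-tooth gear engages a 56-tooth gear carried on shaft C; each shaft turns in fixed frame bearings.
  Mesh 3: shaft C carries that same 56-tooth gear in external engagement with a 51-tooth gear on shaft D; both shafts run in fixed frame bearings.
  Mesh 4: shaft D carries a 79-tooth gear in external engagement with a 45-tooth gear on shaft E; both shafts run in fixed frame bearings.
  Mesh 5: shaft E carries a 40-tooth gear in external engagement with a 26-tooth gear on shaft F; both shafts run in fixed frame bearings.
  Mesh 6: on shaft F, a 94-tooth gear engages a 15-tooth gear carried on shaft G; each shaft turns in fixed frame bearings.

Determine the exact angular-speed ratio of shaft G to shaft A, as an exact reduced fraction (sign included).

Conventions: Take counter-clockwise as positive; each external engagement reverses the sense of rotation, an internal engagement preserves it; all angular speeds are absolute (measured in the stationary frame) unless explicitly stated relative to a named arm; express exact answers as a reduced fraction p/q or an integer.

3326848/172125

class = fixed-axis compound train [6 meshes; 6 ratios multiply, 6 sense flips]
mesh 1 [52T→50T]: running ratio 26/25, sense −
mesh 2 [56T→56T]: running ratio 26/25, sense +
mesh 3 [56T→51T]: running ratio 1456/1275, sense −
mesh 4 [79T→45T]: running ratio 115024/57375, sense +
mesh 5 [40T→26T]: running ratio 35392/11475, sense −
mesh 6 [94T→15T]: running ratio 3326848/172125, sense +
ω_out/ω_in = 3326848/172125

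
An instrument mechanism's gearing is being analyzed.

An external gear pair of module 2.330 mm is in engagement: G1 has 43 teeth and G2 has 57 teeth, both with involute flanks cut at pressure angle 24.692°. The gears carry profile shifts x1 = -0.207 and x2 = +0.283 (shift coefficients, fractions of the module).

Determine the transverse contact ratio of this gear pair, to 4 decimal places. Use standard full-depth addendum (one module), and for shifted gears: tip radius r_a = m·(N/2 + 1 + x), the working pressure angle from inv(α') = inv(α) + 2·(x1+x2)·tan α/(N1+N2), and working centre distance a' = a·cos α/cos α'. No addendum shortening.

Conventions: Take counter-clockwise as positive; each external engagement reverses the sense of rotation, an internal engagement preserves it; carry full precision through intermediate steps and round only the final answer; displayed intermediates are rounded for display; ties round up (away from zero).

1.5377

single-mesh involute tooth geometry (43T engaging 57T at module 2.330)
base radii: r_b1 = 45.514640, r_b2 = 60.333359
tip radii: r_a1 = 51.942690, r_a2 = 69.394390
inv(α') = inv(24.692°) + 2·(-0.207+0.283)·tan α/(43+57) = 0.02952162  ⇒  α' = 24.87979°
a' = a·cos α / cos α' = 116.5000·cos 24.692°/cos 24.87979° = 116.676450
action lengths: √(r_a1²−r_b1²) = 25.029196, √(r_a2²−r_b2²) = 34.285086
base pitch p_b = π·m·cos α = 6.650626
CR = (25.029196 + 34.285086 − 116.676450·sin 24.87979°)/6.650626 = 1.537698
contact ratio ≈ 1.5377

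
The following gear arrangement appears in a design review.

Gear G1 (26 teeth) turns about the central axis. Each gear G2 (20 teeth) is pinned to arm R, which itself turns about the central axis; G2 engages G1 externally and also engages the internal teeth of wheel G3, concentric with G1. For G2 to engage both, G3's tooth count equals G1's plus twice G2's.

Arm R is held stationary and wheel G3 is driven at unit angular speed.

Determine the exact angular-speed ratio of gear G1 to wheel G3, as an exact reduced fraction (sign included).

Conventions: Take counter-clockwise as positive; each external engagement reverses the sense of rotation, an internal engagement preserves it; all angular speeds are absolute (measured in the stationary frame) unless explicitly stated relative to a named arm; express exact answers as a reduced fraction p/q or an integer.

recognized (axles ride arm R): planetary set, 26/20/66 teeth
ring teeth: 26 + 2·20 = 66
26(ω_sun−ω_arm) = −66(ω_ring−ω_arm),  ω_arm = 0, ω_ring = 1
ω_sun = 0 − (66/26)(1−0) = -33/13
ω_out/ω_in = -33/13

-33/13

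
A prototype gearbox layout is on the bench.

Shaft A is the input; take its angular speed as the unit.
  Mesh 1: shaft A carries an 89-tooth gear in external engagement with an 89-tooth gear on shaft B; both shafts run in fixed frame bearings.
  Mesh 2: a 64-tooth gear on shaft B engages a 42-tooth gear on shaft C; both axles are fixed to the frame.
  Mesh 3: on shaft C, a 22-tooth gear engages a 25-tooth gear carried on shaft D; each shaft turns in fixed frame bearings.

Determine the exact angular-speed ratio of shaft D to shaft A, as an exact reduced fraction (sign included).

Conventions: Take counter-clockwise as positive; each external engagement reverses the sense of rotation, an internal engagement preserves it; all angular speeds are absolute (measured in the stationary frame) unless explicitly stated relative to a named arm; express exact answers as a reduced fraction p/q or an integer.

class = fixed-axis compound train [3 meshes; 3 ratios multiply, 3 sense flips]
mesh 1 [89T→89T]: running ratio 1, sense −
mesh 2 [64T→42T]: running ratio 32/21, sense +
mesh 3 [22T→25T]: running ratio 704/525, sense −
ω_out/ω_in = -704/525

-704/525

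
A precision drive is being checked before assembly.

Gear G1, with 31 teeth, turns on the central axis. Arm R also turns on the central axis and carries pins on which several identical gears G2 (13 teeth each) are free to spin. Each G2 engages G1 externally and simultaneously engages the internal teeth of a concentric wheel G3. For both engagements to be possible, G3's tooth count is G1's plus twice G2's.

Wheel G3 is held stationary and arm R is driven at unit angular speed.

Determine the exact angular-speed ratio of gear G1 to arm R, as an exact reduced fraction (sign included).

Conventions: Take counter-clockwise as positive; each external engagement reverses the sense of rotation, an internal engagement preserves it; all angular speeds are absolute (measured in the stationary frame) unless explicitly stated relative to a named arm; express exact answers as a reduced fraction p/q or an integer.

88/31

topology: planetary set — G1 31T / G2 13T / G3 57T, arm = carrier (Willis)
ring teeth: 31 + 2·13 = 57
31(ω_sun−ω_arm) = −57(ω_ring−ω_arm),  ω_ring = 0, ω_arm = 1
ω_sun = 1 − (57/31)(0−1) = 88/31
ω_out/ω_in = 88/31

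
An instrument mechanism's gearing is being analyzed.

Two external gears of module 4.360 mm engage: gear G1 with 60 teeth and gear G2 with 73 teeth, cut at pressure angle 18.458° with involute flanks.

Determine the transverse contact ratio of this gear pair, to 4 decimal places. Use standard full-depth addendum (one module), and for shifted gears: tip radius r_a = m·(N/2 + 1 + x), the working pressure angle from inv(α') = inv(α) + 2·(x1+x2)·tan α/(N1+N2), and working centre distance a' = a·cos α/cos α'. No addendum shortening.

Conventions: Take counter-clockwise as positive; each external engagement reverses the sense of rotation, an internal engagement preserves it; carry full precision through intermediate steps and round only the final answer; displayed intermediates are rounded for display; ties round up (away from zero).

recognized (one external pair, fixed centres): single-mesh tooth geometry, m = 4.360, N1 = 60, N2 = 73
base radii: r_b1 = 124.071124, r_b2 = 150.953201
tip radii: r_a1 = 135.160000, r_a2 = 163.500000
no profile shift: α' = α, a' = a
action lengths: √(r_a1²−r_b1²) = 53.615126, √(r_a2²−r_b2²) = 62.812268
base pitch p_b = π·m·cos α = 12.992698
CR = (53.615126 + 62.812268 − 289.940000·sin 18.45800°)/12.992698 = 1.895654
contact ratio ≈ 1.8957

1.8957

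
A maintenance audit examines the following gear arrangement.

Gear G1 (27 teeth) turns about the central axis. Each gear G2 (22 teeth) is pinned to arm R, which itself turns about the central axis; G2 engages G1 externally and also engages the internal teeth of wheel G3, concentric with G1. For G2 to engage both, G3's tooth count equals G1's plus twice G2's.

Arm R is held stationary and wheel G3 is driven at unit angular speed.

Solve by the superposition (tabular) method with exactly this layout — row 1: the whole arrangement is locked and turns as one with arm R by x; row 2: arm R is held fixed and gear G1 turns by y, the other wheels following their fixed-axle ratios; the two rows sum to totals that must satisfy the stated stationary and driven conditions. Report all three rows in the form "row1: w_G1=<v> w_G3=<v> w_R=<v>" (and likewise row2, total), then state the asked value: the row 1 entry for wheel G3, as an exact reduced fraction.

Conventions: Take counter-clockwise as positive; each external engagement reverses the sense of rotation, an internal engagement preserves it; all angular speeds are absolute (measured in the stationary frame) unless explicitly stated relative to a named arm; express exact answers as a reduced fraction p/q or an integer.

row1: w_G1=0 w_G3=0 w_R=0
row2: w_G1=-71/27 w_G3=1 w_R=0
total: w_G1=-71/27 w_G3=1 w_R=0
asked value: 0

recognized (axles ride arm R): planetary set, 27/22/71 teeth
row 1: whole set turns with the arm by x
row 2 (arm held, sun turns y): ω_ring = −(27/71)·y, ω_arm = 0
boundary: total ω_arm = x = 0 and total ω_ring = x − (27/71)·y = 1  ⇒  y = -71/27, x = 0
row 2 ring = −(27/71)·(-71/27) = 1
totals (row 1 + row 2): sun 0 + (-71/27) = -71/27, ring 0 + 1 = 1, arm 0 + 0 = 0
asked cell (row1, ring) = 0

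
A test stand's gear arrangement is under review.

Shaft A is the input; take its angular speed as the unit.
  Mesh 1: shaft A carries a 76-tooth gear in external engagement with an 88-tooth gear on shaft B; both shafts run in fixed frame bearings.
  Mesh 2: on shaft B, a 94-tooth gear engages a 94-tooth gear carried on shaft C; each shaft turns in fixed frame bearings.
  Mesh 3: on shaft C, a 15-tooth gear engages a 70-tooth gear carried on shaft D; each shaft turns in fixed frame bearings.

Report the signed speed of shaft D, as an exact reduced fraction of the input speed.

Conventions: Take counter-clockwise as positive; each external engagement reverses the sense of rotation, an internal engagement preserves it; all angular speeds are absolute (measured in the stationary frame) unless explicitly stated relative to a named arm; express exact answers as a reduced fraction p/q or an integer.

3-mesh fixed-axis compound train (all bearings frame-fixed)
mesh 1 [76T→88T]: |ω|/ω_in = 1×76/88 = 19/22, sense flips to −
mesh 2 [94T→94T]: |ω|/ω_in = (19/22)×94/94 = 19/22, sense flips to +
mesh 3 [15T→70T]: |ω|/ω_in = (19/22)×15/70 = 57/308, sense flips to −
signed output speed (× input speed) = -57/308

-57/308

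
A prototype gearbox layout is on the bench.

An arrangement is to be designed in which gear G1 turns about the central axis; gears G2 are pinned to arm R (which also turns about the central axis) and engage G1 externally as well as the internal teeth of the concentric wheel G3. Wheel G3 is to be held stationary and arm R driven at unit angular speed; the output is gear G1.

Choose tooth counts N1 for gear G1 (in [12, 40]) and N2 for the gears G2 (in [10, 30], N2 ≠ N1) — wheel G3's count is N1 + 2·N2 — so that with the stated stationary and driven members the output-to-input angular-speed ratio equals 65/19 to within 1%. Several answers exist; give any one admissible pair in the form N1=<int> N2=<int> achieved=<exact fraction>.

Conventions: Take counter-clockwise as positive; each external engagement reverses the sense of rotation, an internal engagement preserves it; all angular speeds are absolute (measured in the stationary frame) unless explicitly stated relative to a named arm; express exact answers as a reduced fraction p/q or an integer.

design class (target 65/19): planetary set
Willis with ω_ring = 0: ω_sun/ω_arm = (N1+N3)/N1; set equal to 65/19  ⇒  N3/N1 = 65/19 − 1 = 46/19
N3 = N1 + 2·N2  ⇒  N2/N1 = (N3/N1 − 1)/2 = (46/19 − 1)/2 = 27/38
smallest multiple with N1 ≥ 12 and N2 ≥ 10: k = 1  ⇒  N1 = 1·38 = 38, N2 = 1·27 = 27 (N1 ≤ 40, N2 ≤ 30, N2 ≠ N1 ✓), N3 = 38 + 2·27 = 92
check: (N1+N3)/N1 with N1 = 38, N3 = 92 gives 65/19; |achieved − target| = 0 ≤ 13/380 ✓

N1=38 N2=27 achieved=65/19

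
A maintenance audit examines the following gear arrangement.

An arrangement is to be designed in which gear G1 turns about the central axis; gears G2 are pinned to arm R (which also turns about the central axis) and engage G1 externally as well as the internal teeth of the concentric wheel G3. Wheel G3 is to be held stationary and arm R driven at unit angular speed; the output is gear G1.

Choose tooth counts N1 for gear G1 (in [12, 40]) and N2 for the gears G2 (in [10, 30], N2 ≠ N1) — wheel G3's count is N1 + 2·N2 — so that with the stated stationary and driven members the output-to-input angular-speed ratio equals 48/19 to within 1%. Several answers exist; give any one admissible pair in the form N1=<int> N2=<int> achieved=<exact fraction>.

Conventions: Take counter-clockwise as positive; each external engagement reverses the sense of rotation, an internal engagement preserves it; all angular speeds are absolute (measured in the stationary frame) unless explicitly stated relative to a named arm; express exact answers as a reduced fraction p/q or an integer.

N1=38 N2=10 achieved=48/19

design class (target 48/19): planetary set
Willis with ω_ring = 0: ω_sun/ω_arm = (N1+N3)/N1; set equal to 48/19  ⇒  N3/N1 = 48/19 − 1 = 29/19
N3 = N1 + 2·N2  ⇒  N2/N1 = (N3/N1 − 1)/2 = (29/19 − 1)/2 = 5/19
smallest multiple with N1 ≥ 12 and N2 ≥ 10: k = 2  ⇒  N1 = 2·19 = 38, N2 = 2·5 = 10 (N1 ≤ 40, N2 ≤ 30, N2 ≠ N1 ✓), N3 = 38 + 2·10 = 58
check: (N1+N3)/N1 with N1 = 38, N3 = 58 gives 48/19; |achieved − target| = 0 ≤ 12/475 ✓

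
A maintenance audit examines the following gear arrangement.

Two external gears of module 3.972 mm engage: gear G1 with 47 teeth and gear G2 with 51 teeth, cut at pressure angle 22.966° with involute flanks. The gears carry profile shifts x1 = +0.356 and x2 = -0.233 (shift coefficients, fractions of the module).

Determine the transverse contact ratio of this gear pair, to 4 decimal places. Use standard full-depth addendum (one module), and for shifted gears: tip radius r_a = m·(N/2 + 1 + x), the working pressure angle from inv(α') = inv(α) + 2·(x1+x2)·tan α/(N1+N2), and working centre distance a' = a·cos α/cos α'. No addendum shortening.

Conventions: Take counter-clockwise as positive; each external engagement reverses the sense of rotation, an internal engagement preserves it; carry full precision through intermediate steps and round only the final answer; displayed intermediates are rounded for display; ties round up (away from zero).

1.5834

recognized (one external pair, fixed centres): single-mesh tooth geometry, m = 3.972, N1 = 47, N2 = 51
base radii: r_b1 = 85.943392, r_b2 = 93.257723
tip radii: r_a1 = 98.728032, r_a2 = 104.332524
inv(α') = inv(22.966°) + 2·(+0.356-0.233)·tan α/(47+51) = 0.02400611  ⇒  α' = 23.29993°
a' = a·cos α / cos α' = 194.6280·cos 22.966°/cos 23.29993° = 195.113212
action lengths: √(r_a1²−r_b1²) = 48.589688, √(r_a2²−r_b2²) = 46.778977
base pitch p_b = π·m·cos α = 11.489325
CR = (48.589688 + 46.778977 − 195.113212·sin 23.29993°)/11.489325 = 1.583446
contact ratio ≈ 1.5834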